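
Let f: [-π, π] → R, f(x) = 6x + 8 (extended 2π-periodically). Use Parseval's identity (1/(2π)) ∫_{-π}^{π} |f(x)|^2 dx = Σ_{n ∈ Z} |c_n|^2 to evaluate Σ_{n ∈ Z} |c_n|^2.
Σ |c_n|^2 = 12π^2 + 64

Expand and integrate term by term over [-π, π]:
  ∫ (6x)^2 dx = 36·(2π^3/3); ∫ 2·6·(8)·x dx = 0 (odd integrand); ∫ 8^2 dx = 64·2π.
So (1/(2π)) ∫_{-π}^{π} (6x + 8)^2 dx = 36π^2/3 + 64 = 12π^2 + 64.
Parseval ⇒ Σ |c_n|^2 = 12π^2 + 64.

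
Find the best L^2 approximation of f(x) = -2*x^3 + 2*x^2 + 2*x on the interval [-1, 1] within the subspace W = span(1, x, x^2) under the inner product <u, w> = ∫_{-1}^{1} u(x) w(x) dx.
g(x) = 2*x^2 + 4*x/5

The best approximation g ∈ W is the orthogonal projection of f onto W. Writing g = a_0 + a_1 x + a_2 x^2, the coefficients solve the normal equations G · a = b where
  G_{ij} = <φ_i, φ_j> and b_i = <f, φ_i>, with φ_0 = 1, φ_1 = x, φ_2 = x^2.
G =
  [2, 0, 2/3]
  [0, 2/3, 0]
  [2/3, 0, 2/5],
b = (4/3, 8/15, 4/5).
Solving gives a_0 = 0, a_1 = 4/5, a_2 = 2, so
  g(x) = 2*x^2 + 4*x/5.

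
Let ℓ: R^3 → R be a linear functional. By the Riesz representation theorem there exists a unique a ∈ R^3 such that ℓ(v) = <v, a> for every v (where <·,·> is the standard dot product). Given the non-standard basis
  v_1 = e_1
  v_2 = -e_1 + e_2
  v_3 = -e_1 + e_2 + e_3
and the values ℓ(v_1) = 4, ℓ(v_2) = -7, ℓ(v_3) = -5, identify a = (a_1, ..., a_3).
a = (4, -3, 2)

Write a = (a_1, ..., a_3) in the standard basis. For each basis vector v_i, ℓ(v_i) = <v_i, a> is a linear equation in the a_j's. Collect the n equations into a matrix system V a = ℓ, where row i of V is v_i (expressed in the standard basis). Since V is invertible (lower-triangular with 1s on the diagonal, up to permutation), solve by back-substitution:
  V =
[[1, 0, 0],
 [-1, 1, 0],
 [-1, 1, 1]]
  V a = (4, -7, -5)
Solving gives a = (4, -3, 2).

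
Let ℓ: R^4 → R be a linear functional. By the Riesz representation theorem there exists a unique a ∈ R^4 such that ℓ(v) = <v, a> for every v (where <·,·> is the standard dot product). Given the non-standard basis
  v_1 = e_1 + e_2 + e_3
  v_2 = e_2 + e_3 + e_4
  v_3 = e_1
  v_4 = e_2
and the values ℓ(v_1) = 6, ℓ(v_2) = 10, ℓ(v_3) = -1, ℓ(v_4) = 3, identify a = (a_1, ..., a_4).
a = (-1, 3, 4, 3)

Write a = (a_1, ..., a_4) in the standard basis. For each basis vector v_i, ℓ(v_i) = <v_i, a> is a linear equation in the a_j's. Collect the n equations into a matrix system V a = ℓ, where row i of V is v_i (expressed in the standard basis). Since V is invertible (lower-triangular with 1s on the diagonal, up to permutation), solve by back-substitution:
  V =
[[1, 1, 1, 0],
 [0, 1, 1, 1],
 [1, 0, 0, 0],
 [0, 1, 0, 0]]
  V a = (6, 10, -1, 3)
Solving gives a = (-1, 3, 4, 3).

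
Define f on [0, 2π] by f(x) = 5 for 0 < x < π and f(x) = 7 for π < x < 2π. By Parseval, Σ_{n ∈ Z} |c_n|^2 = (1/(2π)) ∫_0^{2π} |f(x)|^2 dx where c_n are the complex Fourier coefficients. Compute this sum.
Σ |c_n|^2 = 37

Parseval equates the L^2 energy of f (normalised by 1/(2π)) with the ℓ^2 sum of its Fourier coefficients: (1/(2π)) ∫_0^{2π} |f|^2 = Σ |c_n|^2.
Compute the left side: (1/(2π)) [∫_0^π 5^2 dx + ∫_π^{2π} 7^2 dx] = (1/(2π)) · (25π + 49π) = (25 + 49)/2 = 37.
So Σ_{n ∈ Z} |c_n|^2 = 37.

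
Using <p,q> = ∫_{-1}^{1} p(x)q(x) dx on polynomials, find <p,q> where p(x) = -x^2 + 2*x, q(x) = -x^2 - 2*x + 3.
<p,q> = -64/15

Expand the product: p(x)·q(x) = x^4 - 7*x^2 + 6*x.
∫_{-1}^{1} of each monomial x^k gives [2/(k+1) if k even, 0 if k odd]. Integrating term-by-term (or equivalently evaluating the antiderivative F(x) = x^5/5 - 7*x^3/3 + 3*x^2 at the endpoints):
  F(1) − F(−1) = 13/15 − (77/15) = -64/15.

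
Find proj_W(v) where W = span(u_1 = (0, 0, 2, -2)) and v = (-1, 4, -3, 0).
proj_W(v) = (0, 0, -3/2, 3/2)

Set up U = [u_1 | ... | u_1] ∈ R^(4×1). The projector onto W = col(U) is P = U (U^T U)^(-1) U^T.
Compute U^T U =
  [8],
and U^T v = (-6).
Solve U^T U · c = U^T v for the coefficients: c = (-3/4). The projection is proj_W(v) = U c.
Check: (v - proj_W(v)) · u_1 = 0  (should be 0).
Result: proj_W(v) = (0, 0, -3/2, 3/2).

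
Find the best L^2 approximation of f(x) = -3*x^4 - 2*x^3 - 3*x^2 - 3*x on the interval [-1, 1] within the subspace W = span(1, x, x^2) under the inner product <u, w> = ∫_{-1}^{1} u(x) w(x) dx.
g(x) = -39*x^2/7 - 21*x/5 + 9/35

The best approximation g ∈ W is the orthogonal projection of f onto W. Writing g = a_0 + a_1 x + a_2 x^2, the coefficients solve the normal equations G · a = b where
  G_{ij} = <φ_i, φ_j> and b_i = <f, φ_i>, with φ_0 = 1, φ_1 = x, φ_2 = x^2.
G =
  [2, 0, 2/3]
  [0, 2/3, 0]
  [2/3, 0, 2/5],
b = (-16/5, -14/5, -72/35).
Solving gives a_0 = 9/35, a_1 = -21/5, a_2 = -39/7, so
  g(x) = -39*x^2/7 - 21*x/5 + 9/35.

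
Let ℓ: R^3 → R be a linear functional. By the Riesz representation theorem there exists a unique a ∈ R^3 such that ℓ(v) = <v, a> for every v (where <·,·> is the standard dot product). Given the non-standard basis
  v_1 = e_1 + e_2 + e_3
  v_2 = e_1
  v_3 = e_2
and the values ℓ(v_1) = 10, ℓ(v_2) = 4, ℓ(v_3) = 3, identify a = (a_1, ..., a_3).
a = (4, 3, 3)

Write a = (a_1, ..., a_3) in the standard basis. For each basis vector v_i, ℓ(v_i) = <v_i, a> is a linear equation in the a_j's. Collect the n equations into a matrix system V a = ℓ, where row i of V is v_i (expressed in the standard basis). Since V is invertible (lower-triangular with 1s on the diagonal, up to permutation), solve by back-substitution:
  V =
[[1, 1, 1],
 [1, 0, 0],
 [0, 1, 0]]
  V a = (10, 4, 3)
Solving gives a = (4, 3, 3).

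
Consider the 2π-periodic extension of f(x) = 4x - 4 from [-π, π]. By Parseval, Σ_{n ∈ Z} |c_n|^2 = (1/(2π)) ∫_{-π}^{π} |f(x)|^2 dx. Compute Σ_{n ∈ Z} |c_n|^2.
Σ |c_n|^2 = 16π^2/3 + 16

Expand and integrate term by term over [-π, π]:
  ∫ (4x)^2 dx = 16·(2π^3/3); ∫ 2·4·(-4)·x dx = 0 (odd integrand); ∫ (-4)^2 dx = 16·2π.
So (1/(2π)) ∫_{-π}^{π} (4x - 4)^2 dx = 16π^2/3 + 16 = 16π^2/3 + 16.
Parseval ⇒ Σ |c_n|^2 = 16π^2/3 + 16.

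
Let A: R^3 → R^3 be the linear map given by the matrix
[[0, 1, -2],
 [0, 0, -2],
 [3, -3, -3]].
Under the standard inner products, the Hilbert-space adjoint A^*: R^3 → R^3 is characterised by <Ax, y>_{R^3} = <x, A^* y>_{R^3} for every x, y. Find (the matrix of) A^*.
A^* = A^T =
[[0, 0, 3],
 [1, 0, -3],
 [-2, -2, -3]]

For real matrices with standard dot products, the defining identity <Ax, y> = <x, A^* y> gives (Ax)^T y = x^T (A^*) y, i.e. x^T A^T y = x^T (A^*) y. Since this holds for all x, y, we must have A^* = A^T. Therefore
A^* =
[[0, 0, 3],
 [1, 0, -3],
 [-2, -2, -3]].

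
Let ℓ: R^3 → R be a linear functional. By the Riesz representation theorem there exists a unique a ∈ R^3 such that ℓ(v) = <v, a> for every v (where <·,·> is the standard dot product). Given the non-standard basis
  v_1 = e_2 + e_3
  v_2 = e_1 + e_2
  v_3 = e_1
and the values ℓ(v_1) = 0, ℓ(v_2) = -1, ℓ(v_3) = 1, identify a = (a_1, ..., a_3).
a = (1, -2, 2)

Write a = (a_1, ..., a_3) in the standard basis. For each basis vector v_i, ℓ(v_i) = <v_i, a> is a linear equation in the a_j's. Collect the n equations into a matrix system V a = ℓ, where row i of V is v_i (expressed in the standard basis). Since V is invertible (lower-triangular with 1s on the diagonal, up to permutation), solve by back-substitution:
  V =
[[0, 1, 1],
 [1, 1, 0],
 [1, 0, 0]]
  V a = (0, -1, 1)
Solving gives a = (1, -2, 2).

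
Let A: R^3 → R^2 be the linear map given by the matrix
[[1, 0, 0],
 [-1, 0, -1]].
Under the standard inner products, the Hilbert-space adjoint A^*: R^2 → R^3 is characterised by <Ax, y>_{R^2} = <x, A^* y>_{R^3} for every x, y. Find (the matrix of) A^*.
A^* = A^T =
[[1, -1],
 [0, 0],
 [0, -1]]

For real matrices with standard dot products, the defining identity <Ax, y> = <x, A^* y> gives (Ax)^T y = x^T (A^*) y, i.e. x^T A^T y = x^T (A^*) y. Since this holds for all x, y, we must have A^* = A^T. Therefore
A^* =
[[1, -1],
 [0, 0],
 [0, -1]].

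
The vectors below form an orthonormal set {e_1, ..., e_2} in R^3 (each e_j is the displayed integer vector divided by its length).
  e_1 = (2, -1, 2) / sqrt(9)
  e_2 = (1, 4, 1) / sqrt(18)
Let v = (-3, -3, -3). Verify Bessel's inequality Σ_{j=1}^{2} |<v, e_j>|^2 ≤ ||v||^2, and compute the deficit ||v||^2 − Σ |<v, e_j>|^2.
Σ |<v, e_j>|^2 = 27; ||v||^2 = 27; deficit = 0

Write each e_j = u_j / sqrt(<u_j, u_j>) where u_j is the displayed integer vector. Then <v, e_j> = <v, u_j> / sqrt(<u_j, u_j>), so |<v, e_j>|^2 = <v, u_j>^2 / <u_j, u_j>.
Coefficients: <v, e_1> = -9/sqrt(9), <v, e_2> = -18/sqrt(18).
Square and sum: Σ |<v, e_j>|^2 = 27.
Compute ||v||^2 = v·v = 27.
Deficit = 27 − 27 = 0 ≥ 0, confirming Bessel's inequality. (The deficit equals ||v − Σ <v,e_j> e_j||^2, the squared distance from v to span{e_j}.)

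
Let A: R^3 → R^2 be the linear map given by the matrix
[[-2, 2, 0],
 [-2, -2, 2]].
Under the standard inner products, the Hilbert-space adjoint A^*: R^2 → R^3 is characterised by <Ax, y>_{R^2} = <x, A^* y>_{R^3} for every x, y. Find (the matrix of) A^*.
A^* = A^T =
[[-2, -2],
 [2, -2],
 [0, 2]]

For real matrices with standard dot products, the defining identity <Ax, y> = <x, A^* y> gives (Ax)^T y = x^T (A^*) y, i.e. x^T A^T y = x^T (A^*) y. Since this holds for all x, y, we must have A^* = A^T. Therefore
A^* =
[[-2, -2],
 [2, -2],
 [0, 2]].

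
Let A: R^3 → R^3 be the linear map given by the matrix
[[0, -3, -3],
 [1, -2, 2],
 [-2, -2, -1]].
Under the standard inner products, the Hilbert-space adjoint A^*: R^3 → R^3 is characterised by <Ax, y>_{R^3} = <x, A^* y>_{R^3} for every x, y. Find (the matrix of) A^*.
A^* = A^T =
[[0, 1, -2],
 [-3, -2, -2],
 [-3, 2, -1]]

For real matrices with standard dot products, the defining identity <Ax, y> = <x, A^* y> gives (Ax)^T y = x^T (A^*) y, i.e. x^T A^T y = x^T (A^*) y. Since this holds for all x, y, we must have A^* = A^T. Therefore
A^* =
[[0, 1, -2],
 [-3, -2, -2],
 [-3, 2, -1]].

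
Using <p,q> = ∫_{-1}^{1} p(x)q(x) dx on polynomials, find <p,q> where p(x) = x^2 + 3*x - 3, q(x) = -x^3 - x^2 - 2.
<p,q> = 166/15

Expand the product: p(x)·q(x) = -x^5 - 4*x^4 + x^2 - 6*x + 6.
∫_{-1}^{1} of each monomial x^k gives [2/(k+1) if k even, 0 if k odd]. Integrating term-by-term (or equivalently evaluating the antiderivative F(x) = -x^6/6 - 4*x^5/5 + x^3/3 - 3*x^2 + 6*x at the endpoints):
  F(1) − F(−1) = 71/30 − (-87/10) = 166/15.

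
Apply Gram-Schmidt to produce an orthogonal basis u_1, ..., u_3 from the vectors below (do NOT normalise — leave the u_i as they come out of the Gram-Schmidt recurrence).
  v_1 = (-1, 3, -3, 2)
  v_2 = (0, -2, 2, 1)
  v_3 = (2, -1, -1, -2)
Orthogonal basis:
  u_1 = (-1, 3, -3, 2)
  u_2 = (-10/23, -16/23, 16/23, 43/23)
  u_3 = (140/107, -97/107, -117/107, 40/107)

Apply the Gram-Schmidt recurrence
  u_1 = v_1
  u_i = v_i − Σ_{j<i} ((v_i · u_j) / (u_j · u_j)) · u_j.

Step by step this gives:
  u_1 = (-1, 3, -3, 2)
  u_2 = (-10/23, -16/23, 16/23, 43/23)
  u_3 = (140/107, -97/107, -117/107, 40/107)

Orthogonality check:
  u_2 · u_1 = 0 (should be 0)
  u_3 · u_1 = 0 (should be 0)
  u_3 · u_2 = 0 (should be 0)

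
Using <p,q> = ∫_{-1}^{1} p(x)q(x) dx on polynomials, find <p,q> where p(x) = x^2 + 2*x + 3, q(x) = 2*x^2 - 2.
<p,q> = -128/15

Expand the product: p(x)·q(x) = 2*x^4 + 4*x^3 + 4*x^2 - 4*x - 6.
∫_{-1}^{1} of each monomial x^k gives [2/(k+1) if k even, 0 if k odd]. Integrating term-by-term (or equivalently evaluating the antiderivative F(x) = 2*x^5/5 + x^4 + 4*x^3/3 - 2*x^2 - 6*x at the endpoints):
  F(1) − F(−1) = -79/15 − (49/15) = -128/15.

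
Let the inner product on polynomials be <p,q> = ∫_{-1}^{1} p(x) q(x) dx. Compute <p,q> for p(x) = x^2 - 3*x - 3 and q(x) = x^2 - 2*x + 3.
<p,q> = -68/5

Expand the product: p(x)·q(x) = x^4 - 5*x^3 + 6*x^2 - 3*x - 9.
∫_{-1}^{1} of each monomial x^k gives [2/(k+1) if k even, 0 if k odd]. Integrating term-by-term (or equivalently evaluating the antiderivative F(x) = x^5/5 - 5*x^4/4 + 2*x^3 - 3*x^2/2 - 9*x at the endpoints):
  F(1) − F(−1) = -191/20 − (81/20) = -68/5.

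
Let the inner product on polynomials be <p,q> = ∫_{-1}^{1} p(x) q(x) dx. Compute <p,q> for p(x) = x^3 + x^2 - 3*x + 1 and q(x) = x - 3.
<p,q> = -48/5

Expand the product: p(x)·q(x) = x^4 - 2*x^3 - 6*x^2 + 10*x - 3.
∫_{-1}^{1} of each monomial x^k gives [2/(k+1) if k even, 0 if k odd]. Integrating term-by-term (or equivalently evaluating the antiderivative F(x) = x^5/5 - x^4/2 - 2*x^3 + 5*x^2 - 3*x at the endpoints):
  F(1) − F(−1) = -3/10 − (93/10) = -48/5.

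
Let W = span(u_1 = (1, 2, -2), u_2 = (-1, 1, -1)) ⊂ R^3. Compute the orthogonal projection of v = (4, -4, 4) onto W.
proj_W(v) = (4, -4, 4)

Set up U = [u_1 | ... | u_2] ∈ R^(3×2). The projector onto W = col(U) is P = U (U^T U)^(-1) U^T.
Compute U^T U =
  [9, 3]
  [3, 3],
and U^T v = (-12, -12).
Solve U^T U · c = U^T v for the coefficients: c = (0, -4). The projection is proj_W(v) = U c.
Check: (v - proj_W(v)) · u_1 = 0  (should be 0).
Check: (v - proj_W(v)) · u_2 = 0  (should be 0).
Result: proj_W(v) = (4, -4, 4).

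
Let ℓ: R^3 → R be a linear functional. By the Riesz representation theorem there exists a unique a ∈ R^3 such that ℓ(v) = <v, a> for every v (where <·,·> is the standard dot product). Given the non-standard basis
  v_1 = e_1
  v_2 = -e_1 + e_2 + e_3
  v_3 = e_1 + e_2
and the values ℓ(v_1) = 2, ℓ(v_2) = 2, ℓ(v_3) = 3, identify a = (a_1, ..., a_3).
a = (2, 1, 3)

Write a = (a_1, ..., a_3) in the standard basis. For each basis vector v_i, ℓ(v_i) = <v_i, a> is a linear equation in the a_j's. Collect the n equations into a matrix system V a = ℓ, where row i of V is v_i (expressed in the standard basis). Since V is invertible (lower-triangular with 1s on the diagonal, up to permutation), solve by back-substitution:
  V =
[[1, 0, 0],
 [-1, 1, 1],
 [1, 1, 0]]
  V a = (2, 2, 3)
Solving gives a = (2, 1, 3).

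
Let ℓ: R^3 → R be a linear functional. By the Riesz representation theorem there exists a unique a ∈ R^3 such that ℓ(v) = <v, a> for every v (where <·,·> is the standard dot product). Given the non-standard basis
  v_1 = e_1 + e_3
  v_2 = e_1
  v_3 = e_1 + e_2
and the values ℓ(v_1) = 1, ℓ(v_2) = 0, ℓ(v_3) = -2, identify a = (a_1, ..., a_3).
a = (0, -2, 1)

Write a = (a_1, ..., a_3) in the standard basis. For each basis vector v_i, ℓ(v_i) = <v_i, a> is a linear equation in the a_j's. Collect the n equations into a matrix system V a = ℓ, where row i of V is v_i (expressed in the standard basis). Since V is invertible (lower-triangular with 1s on the diagonal, up to permutation), solve by back-substitution:
  V =
[[1, 0, 1],
 [1, 0, 0],
 [1, 1, 0]]
  V a = (1, 0, -2)
Solving gives a = (0, -2, 1).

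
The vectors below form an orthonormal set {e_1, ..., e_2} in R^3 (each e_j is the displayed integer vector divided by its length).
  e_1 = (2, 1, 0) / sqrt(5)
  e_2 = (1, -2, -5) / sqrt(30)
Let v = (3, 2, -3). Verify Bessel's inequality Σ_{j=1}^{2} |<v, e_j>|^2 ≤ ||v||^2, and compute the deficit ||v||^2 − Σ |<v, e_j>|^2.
Σ |<v, e_j>|^2 = 58/3; ||v||^2 = 22; deficit = 8/3

Write each e_j = u_j / sqrt(<u_j, u_j>) where u_j is the displayed integer vector. Then <v, e_j> = <v, u_j> / sqrt(<u_j, u_j>), so |<v, e_j>|^2 = <v, u_j>^2 / <u_j, u_j>.
Coefficients: <v, e_1> = 8/sqrt(5), <v, e_2> = 14/sqrt(30).
Square and sum: Σ |<v, e_j>|^2 = 58/3.
Compute ||v||^2 = v·v = 22.
Deficit = 22 − 58/3 = 8/3 ≥ 0, confirming Bessel's inequality. (The deficit equals ||v − Σ <v,e_j> e_j||^2, the squared distance from v to span{e_j}.)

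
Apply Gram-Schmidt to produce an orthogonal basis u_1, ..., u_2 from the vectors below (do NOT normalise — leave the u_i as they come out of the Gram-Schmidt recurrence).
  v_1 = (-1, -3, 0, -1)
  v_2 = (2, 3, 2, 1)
Orthogonal basis:
  u_1 = (-1, -3, 0, -1)
  u_2 = (10/11, -3/11, 2, -1/11)

Apply the Gram-Schmidt recurrence
  u_1 = v_1
  u_i = v_i − Σ_{j<i} ((v_i · u_j) / (u_j · u_j)) · u_j.

Step by step this gives:
  u_1 = (-1, -3, 0, -1)
  u_2 = (10/11, -3/11, 2, -1/11)

Orthogonality check:
  u_2 · u_1 = 0 (should be 0)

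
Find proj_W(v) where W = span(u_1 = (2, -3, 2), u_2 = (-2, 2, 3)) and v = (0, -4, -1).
proj_W(v) = (2, -32/13, -9/13)

Set up U = [u_1 | ... | u_2] ∈ R^(3×2). The projector onto W = col(U) is P = U (U^T U)^(-1) U^T.
Compute U^T U =
  [17, -4]
  [-4, 17],
and U^T v = (10, -11).
Solve U^T U · c = U^T v for the coefficients: c = (6/13, -7/13). The projection is proj_W(v) = U c.
Check: (v - proj_W(v)) · u_1 = 0  (should be 0).
Check: (v - proj_W(v)) · u_2 = 0  (should be 0).
Result: proj_W(v) = (2, -32/13, -9/13).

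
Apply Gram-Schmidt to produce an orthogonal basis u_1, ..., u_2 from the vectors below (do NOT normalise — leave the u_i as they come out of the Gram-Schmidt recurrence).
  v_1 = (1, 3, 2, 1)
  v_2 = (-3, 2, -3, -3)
Orthogonal basis:
  u_1 = (1, 3, 2, 1)
  u_2 = (-13/5, 16/5, -11/5, -13/5)

Apply the Gram-Schmidt recurrence
  u_1 = v_1
  u_i = v_i − Σ_{j<i} ((v_i · u_j) / (u_j · u_j)) · u_j.

Step by step this gives:
  u_1 = (1, 3, 2, 1)
  u_2 = (-13/5, 16/5, -11/5, -13/5)

Orthogonality check:
  u_2 · u_1 = 0 (should be 0)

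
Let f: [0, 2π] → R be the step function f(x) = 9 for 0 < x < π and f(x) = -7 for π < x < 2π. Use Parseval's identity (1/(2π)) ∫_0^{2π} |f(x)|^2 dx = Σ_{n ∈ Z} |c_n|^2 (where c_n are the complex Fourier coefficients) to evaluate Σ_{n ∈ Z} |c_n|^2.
Σ |c_n|^2 = 65

Parseval equates the L^2 energy of f (normalised by 1/(2π)) with the ℓ^2 sum of its Fourier coefficients: (1/(2π)) ∫_0^{2π} |f|^2 = Σ |c_n|^2.
Compute the left side: (1/(2π)) [∫_0^π 9^2 dx + ∫_π^{2π} (-7)^2 dx] = (1/(2π)) · (81π + 49π) = (81 + 49)/2 = 65.
So Σ_{n ∈ Z} |c_n|^2 = 65.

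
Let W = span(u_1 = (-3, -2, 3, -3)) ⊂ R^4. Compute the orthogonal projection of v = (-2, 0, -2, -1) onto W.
proj_W(v) = (-9/31, -6/31, 9/31, -9/31)

Set up U = [u_1 | ... | u_1] ∈ R^(4×1). The projector onto W = col(U) is P = U (U^T U)^(-1) U^T.
Compute U^T U =
  [31],
and U^T v = (3).
Solve U^T U · c = U^T v for the coefficients: c = (3/31). The projection is proj_W(v) = U c.
Check: (v - proj_W(v)) · u_1 = 0  (should be 0).
Result: proj_W(v) = (-9/31, -6/31, 9/31, -9/31).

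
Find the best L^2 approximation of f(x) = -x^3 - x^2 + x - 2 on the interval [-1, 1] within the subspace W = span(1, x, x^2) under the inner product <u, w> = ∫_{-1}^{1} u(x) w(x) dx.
g(x) = -x^2 + 2*x/5 - 2

The best approximation g ∈ W is the orthogonal projection of f onto W. Writing g = a_0 + a_1 x + a_2 x^2, the coefficients solve the normal equations G · a = b where
  G_{ij} = <φ_i, φ_j> and b_i = <f, φ_i>, with φ_0 = 1, φ_1 = x, φ_2 = x^2.
G =
  [2, 0, 2/3]
  [0, 2/3, 0]
  [2/3, 0, 2/5],
b = (-14/3, 4/15, -26/15).
Solving gives a_0 = -2, a_1 = 2/5, a_2 = -1, so
  g(x) = -x^2 + 2*x/5 - 2.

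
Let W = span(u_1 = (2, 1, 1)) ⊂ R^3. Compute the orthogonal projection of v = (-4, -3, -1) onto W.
proj_W(v) = (-4, -2, -2)

Set up U = [u_1 | ... | u_1] ∈ R^(3×1). The projector onto W = col(U) is P = U (U^T U)^(-1) U^T.
Compute U^T U =
  [6],
and U^T v = (-12).
Solve U^T U · c = U^T v for the coefficients: c = (-2). The projection is proj_W(v) = U c.
Check: (v - proj_W(v)) · u_1 = 0  (should be 0).
Result: proj_W(v) = (-4, -2, -2).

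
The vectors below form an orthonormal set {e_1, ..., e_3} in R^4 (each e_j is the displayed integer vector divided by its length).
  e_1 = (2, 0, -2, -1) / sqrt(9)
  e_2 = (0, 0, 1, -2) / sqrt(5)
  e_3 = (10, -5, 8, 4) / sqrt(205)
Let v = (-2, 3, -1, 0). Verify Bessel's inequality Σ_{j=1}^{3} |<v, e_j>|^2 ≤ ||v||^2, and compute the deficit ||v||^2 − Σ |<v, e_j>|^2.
Σ |<v, e_j>|^2 = 3566/369; ||v||^2 = 14; deficit = 1600/369

Write each e_j = u_j / sqrt(<u_j, u_j>) where u_j is the displayed integer vector. Then <v, e_j> = <v, u_j> / sqrt(<u_j, u_j>), so |<v, e_j>|^2 = <v, u_j>^2 / <u_j, u_j>.
Coefficients: <v, e_1> = -2/sqrt(9), <v, e_2> = -1/sqrt(5), <v, e_3> = -43/sqrt(205).
Square and sum: Σ |<v, e_j>|^2 = 3566/369.
Compute ||v||^2 = v·v = 14.
Deficit = 14 − 3566/369 = 1600/369 ≥ 0, confirming Bessel's inequality. (The deficit equals ||v − Σ <v,e_j> e_j||^2, the squared distance from v to span{e_j}.)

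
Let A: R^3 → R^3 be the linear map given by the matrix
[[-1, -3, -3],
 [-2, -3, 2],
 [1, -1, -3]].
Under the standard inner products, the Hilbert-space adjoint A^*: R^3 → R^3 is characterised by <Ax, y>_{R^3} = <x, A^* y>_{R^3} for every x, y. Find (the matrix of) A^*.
A^* = A^T =
[[-1, -2, 1],
 [-3, -3, -1],
 [-3, 2, -3]]

For real matrices with standard dot products, the defining identity <Ax, y> = <x, A^* y> gives (Ax)^T y = x^T (A^*) y, i.e. x^T A^T y = x^T (A^*) y. Since this holds for all x, y, we must have A^* = A^T. Therefore
A^* =
[[-1, -2, 1],
 [-3, -3, -1],
 [-3, 2, -3]].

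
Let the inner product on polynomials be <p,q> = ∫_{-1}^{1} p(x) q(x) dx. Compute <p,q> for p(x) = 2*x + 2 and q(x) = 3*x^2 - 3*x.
<p,q> = 0

Expand the product: p(x)·q(x) = 6*x^3 - 6*x.
∫_{-1}^{1} of each monomial x^k gives [2/(k+1) if k even, 0 if k odd]. Integrating term-by-term (or equivalently evaluating the antiderivative F(x) = 3*x^4/2 - 3*x^2 at the endpoints):
  F(1) − F(−1) = -3/2 − (-3/2) = 0.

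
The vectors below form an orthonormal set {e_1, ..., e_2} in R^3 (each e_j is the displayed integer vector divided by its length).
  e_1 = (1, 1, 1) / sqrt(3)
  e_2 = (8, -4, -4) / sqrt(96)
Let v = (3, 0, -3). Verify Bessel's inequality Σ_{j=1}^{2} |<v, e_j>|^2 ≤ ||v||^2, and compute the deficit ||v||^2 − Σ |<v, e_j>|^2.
Σ |<v, e_j>|^2 = 27/2; ||v||^2 = 18; deficit = 9/2

Write each e_j = u_j / sqrt(<u_j, u_j>) where u_j is the displayed integer vector. Then <v, e_j> = <v, u_j> / sqrt(<u_j, u_j>), so |<v, e_j>|^2 = <v, u_j>^2 / <u_j, u_j>.
Coefficients: <v, e_1> = 0/sqrt(3), <v, e_2> = 36/sqrt(96).
Square and sum: Σ |<v, e_j>|^2 = 27/2.
Compute ||v||^2 = v·v = 18.
Deficit = 18 − 27/2 = 9/2 ≥ 0, confirming Bessel's inequality. (The deficit equals ||v − Σ <v,e_j> e_j||^2, the squared distance from v to span{e_j}.)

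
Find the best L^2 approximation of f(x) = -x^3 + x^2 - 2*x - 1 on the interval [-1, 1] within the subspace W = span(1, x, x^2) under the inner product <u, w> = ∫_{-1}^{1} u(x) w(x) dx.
g(x) = x^2 - 13*x/5 - 1

The best approximation g ∈ W is the orthogonal projection of f onto W. Writing g = a_0 + a_1 x + a_2 x^2, the coefficients solve the normal equations G · a = b where
  G_{ij} = <φ_i, φ_j> and b_i = <f, φ_i>, with φ_0 = 1, φ_1 = x, φ_2 = x^2.
G =
  [2, 0, 2/3]
  [0, 2/3, 0]
  [2/3, 0, 2/5],
b = (-4/3, -26/15, -4/15).
Solving gives a_0 = -1, a_1 = -13/5, a_2 = 1, so
  g(x) = x^2 - 13*x/5 - 1.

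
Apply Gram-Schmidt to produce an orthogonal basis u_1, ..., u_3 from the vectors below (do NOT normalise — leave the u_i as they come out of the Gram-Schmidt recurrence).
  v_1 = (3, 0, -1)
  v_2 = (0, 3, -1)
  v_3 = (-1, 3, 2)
Orthogonal basis:
  u_1 = (3, 0, -1)
  u_2 = (-3/10, 3, -9/10)
  u_3 = (8/11, 8/11, 24/11)

Apply the Gram-Schmidt recurrence
  u_1 = v_1
  u_i = v_i − Σ_{j<i} ((v_i · u_j) / (u_j · u_j)) · u_j.

Step by step this gives:
  u_1 = (3, 0, -1)
  u_2 = (-3/10, 3, -9/10)
  u_3 = (8/11, 8/11, 24/11)

Orthogonality check:
  u_2 · u_1 = 0 (should be 0)
  u_3 · u_1 = 0 (should be 0)
  u_3 · u_2 = 0 (should be 0)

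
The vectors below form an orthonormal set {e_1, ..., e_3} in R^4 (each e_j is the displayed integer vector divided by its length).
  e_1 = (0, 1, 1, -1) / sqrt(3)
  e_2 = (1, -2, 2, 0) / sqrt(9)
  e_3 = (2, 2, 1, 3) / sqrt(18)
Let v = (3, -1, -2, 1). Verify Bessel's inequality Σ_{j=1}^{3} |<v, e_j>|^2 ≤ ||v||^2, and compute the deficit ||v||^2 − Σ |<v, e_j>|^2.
Σ |<v, e_j>|^2 = 41/6; ||v||^2 = 15; deficit = 49/6

Write each e_j = u_j / sqrt(<u_j, u_j>) where u_j is the displayed integer vector. Then <v, e_j> = <v, u_j> / sqrt(<u_j, u_j>), so |<v, e_j>|^2 = <v, u_j>^2 / <u_j, u_j>.
Coefficients: <v, e_1> = -4/sqrt(3), <v, e_2> = 1/sqrt(9), <v, e_3> = 5/sqrt(18).
Square and sum: Σ |<v, e_j>|^2 = 41/6.
Compute ||v||^2 = v·v = 15.
Deficit = 15 − 41/6 = 49/6 ≥ 0, confirming Bessel's inequality. (The deficit equals ||v − Σ <v,e_j> e_j||^2, the squared distance from v to span{e_j}.)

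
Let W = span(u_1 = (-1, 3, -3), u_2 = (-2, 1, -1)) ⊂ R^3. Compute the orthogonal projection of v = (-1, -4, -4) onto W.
proj_W(v) = (-1, 0, 0)

Set up U = [u_1 | ... | u_2] ∈ R^(3×2). The projector onto W = col(U) is P = U (U^T U)^(-1) U^T.
Compute U^T U =
  [19, 8]
  [8, 6],
and U^T v = (1, 2).
Solve U^T U · c = U^T v for the coefficients: c = (-1/5, 3/5). The projection is proj_W(v) = U c.
Check: (v - proj_W(v)) · u_1 = 0  (should be 0).
Check: (v - proj_W(v)) · u_2 = 0  (should be 0).
Result: proj_W(v) = (-1, 0, 0).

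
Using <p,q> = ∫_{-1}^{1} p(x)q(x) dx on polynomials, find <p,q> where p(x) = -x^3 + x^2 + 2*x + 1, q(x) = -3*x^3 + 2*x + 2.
<p,q> = 198/35

Expand the product: p(x)·q(x) = 3*x^6 - 3*x^5 - 8*x^4 - 3*x^3 + 6*x^2 + 6*x + 2.
∫_{-1}^{1} of each monomial x^k gives [2/(k+1) if k even, 0 if k odd]. Integrating term-by-term (or equivalently evaluating the antiderivative F(x) = 3*x^7/7 - x^6/2 - 8*x^5/5 - 3*x^4/4 + 2*x^3 + 3*x^2 + 2*x at the endpoints):
  F(1) − F(−1) = 641/140 − (-151/140) = 198/35.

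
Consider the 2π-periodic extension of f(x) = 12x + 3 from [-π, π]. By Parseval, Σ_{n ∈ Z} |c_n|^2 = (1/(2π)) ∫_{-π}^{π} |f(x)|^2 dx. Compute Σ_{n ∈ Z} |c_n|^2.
Σ |c_n|^2 = 48π^2 + 9

Expand and integrate term by term over [-π, π]:
  ∫ (12x)^2 dx = 144·(2π^3/3); ∫ 2·12·(3)·x dx = 0 (odd integrand); ∫ 3^2 dx = 9·2π.
So (1/(2π)) ∫_{-π}^{π} (12x + 3)^2 dx = 144π^2/3 + 9 = 48π^2 + 9.
Parseval ⇒ Σ |c_n|^2 = 48π^2 + 9.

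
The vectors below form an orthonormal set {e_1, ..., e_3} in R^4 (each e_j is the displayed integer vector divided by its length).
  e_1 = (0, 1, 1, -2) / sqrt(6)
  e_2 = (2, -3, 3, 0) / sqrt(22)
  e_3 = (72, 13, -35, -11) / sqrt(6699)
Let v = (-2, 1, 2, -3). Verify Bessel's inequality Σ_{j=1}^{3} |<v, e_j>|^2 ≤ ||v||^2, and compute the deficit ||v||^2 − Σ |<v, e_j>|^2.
Σ |<v, e_j>|^2 = 515/29; ||v||^2 = 18; deficit = 7/29

Write each e_j = u_j / sqrt(<u_j, u_j>) where u_j is the displayed integer vector. Then <v, e_j> = <v, u_j> / sqrt(<u_j, u_j>), so |<v, e_j>|^2 = <v, u_j>^2 / <u_j, u_j>.
Coefficients: <v, e_1> = 9/sqrt(6), <v, e_2> = -1/sqrt(22), <v, e_3> = -168/sqrt(6699).
Square and sum: Σ |<v, e_j>|^2 = 515/29.
Compute ||v||^2 = v·v = 18.
Deficit = 18 − 515/29 = 7/29 ≥ 0, confirming Bessel's inequality. (The deficit equals ||v − Σ <v,e_j> e_j||^2, the squared distance from v to span{e_j}.)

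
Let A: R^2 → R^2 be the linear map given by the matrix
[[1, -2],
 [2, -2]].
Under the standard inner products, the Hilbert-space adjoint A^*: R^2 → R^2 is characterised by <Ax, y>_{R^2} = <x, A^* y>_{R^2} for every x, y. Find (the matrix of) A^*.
A^* = A^T =
[[1, 2],
 [-2, -2]]

For real matrices with standard dot products, the defining identity <Ax, y> = <x, A^* y> gives (Ax)^T y = x^T (A^*) y, i.e. x^T A^T y = x^T (A^*) y. Since this holds for all x, y, we must have A^* = A^T. Therefore
A^* =
[[1, 2],
 [-2, -2]].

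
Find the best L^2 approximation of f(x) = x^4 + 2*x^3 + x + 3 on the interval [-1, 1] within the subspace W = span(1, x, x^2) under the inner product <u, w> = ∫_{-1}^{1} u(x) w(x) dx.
g(x) = 6*x^2/7 + 11*x/5 + 102/35

The best approximation g ∈ W is the orthogonal projection of f onto W. Writing g = a_0 + a_1 x + a_2 x^2, the coefficients solve the normal equations G · a = b where
  G_{ij} = <φ_i, φ_j> and b_i = <f, φ_i>, with φ_0 = 1, φ_1 = x, φ_2 = x^2.
G =
  [2, 0, 2/3]
  [0, 2/3, 0]
  [2/3, 0, 2/5],
b = (32/5, 22/15, 16/7).
Solving gives a_0 = 102/35, a_1 = 11/5, a_2 = 6/7, so
  g(x) = 6*x^2/7 + 11*x/5 + 102/35.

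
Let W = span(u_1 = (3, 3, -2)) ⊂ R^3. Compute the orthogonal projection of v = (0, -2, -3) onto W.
proj_W(v) = (0, 0, 0)

Set up U = [u_1 | ... | u_1] ∈ R^(3×1). The projector onto W = col(U) is P = U (U^T U)^(-1) U^T.
Compute U^T U =
  [22],
and U^T v = (0).
Solve U^T U · c = U^T v for the coefficients: c = (0). The projection is proj_W(v) = U c.
Check: (v - proj_W(v)) · u_1 = 0  (should be 0).
Result: proj_W(v) = (0, 0, 0).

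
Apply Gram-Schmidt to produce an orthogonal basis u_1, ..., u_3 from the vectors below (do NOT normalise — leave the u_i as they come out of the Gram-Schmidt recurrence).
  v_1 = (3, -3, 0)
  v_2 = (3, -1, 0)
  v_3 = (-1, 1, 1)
Orthogonal basis:
  u_1 = (3, -3, 0)
  u_2 = (1, 1, 0)
  u_3 = (0, 0, 1)

Apply the Gram-Schmidt recurrence
  u_1 = v_1
  u_i = v_i − Σ_{j<i} ((v_i · u_j) / (u_j · u_j)) · u_j.

Step by step this gives:
  u_1 = (3, -3, 0)
  u_2 = (1, 1, 0)
  u_3 = (0, 0, 1)

Orthogonality check:
  u_2 · u_1 = 0 (should be 0)
  u_3 · u_1 = 0 (should be 0)
  u_3 · u_2 = 0 (should be 0)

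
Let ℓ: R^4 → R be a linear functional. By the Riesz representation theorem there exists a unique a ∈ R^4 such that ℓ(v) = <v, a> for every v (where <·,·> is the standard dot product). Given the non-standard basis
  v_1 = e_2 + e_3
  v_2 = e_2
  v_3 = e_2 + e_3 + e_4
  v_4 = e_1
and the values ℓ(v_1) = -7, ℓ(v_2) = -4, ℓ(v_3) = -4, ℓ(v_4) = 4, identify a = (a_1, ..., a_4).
a = (4, -4, -3, 3)

Write a = (a_1, ..., a_4) in the standard basis. For each basis vector v_i, ℓ(v_i) = <v_i, a> is a linear equation in the a_j's. Collect the n equations into a matrix system V a = ℓ, where row i of V is v_i (expressed in the standard basis). Since V is invertible (lower-triangular with 1s on the diagonal, up to permutation), solve by back-substitution:
  V =
[[0, 1, 1, 0],
 [0, 1, 0, 0],
 [0, 1, 1, 1],
 [1, 0, 0, 0]]
  V a = (-7, -4, -4, 4)
Solving gives a = (4, -4, -3, 3).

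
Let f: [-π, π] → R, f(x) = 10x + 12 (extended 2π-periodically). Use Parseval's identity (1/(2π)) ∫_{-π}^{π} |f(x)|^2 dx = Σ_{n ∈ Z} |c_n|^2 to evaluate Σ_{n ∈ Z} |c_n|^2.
Σ |c_n|^2 = 100π^2/3 + 144

Expand and integrate term by term over [-π, π]:
  ∫ (10x)^2 dx = 100·(2π^3/3); ∫ 2·10·(12)·x dx = 0 (odd integrand); ∫ 12^2 dx = 144·2π.
So (1/(2π)) ∫_{-π}^{π} (10x + 12)^2 dx = 100π^2/3 + 144 = 100π^2/3 + 144.
Parseval ⇒ Σ |c_n|^2 = 100π^2/3 + 144.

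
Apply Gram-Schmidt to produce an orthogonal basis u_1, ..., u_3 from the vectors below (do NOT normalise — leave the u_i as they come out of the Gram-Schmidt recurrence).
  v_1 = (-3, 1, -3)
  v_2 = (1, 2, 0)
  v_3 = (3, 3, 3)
Orthogonal basis:
  u_1 = (-3, 1, -3)
  u_2 = (16/19, 39/19, -3/19)
  u_3 = (-36/47, 18/47, 42/47)

Apply the Gram-Schmidt recurrence
  u_1 = v_1
  u_i = v_i − Σ_{j<i} ((v_i · u_j) / (u_j · u_j)) · u_j.

Step by step this gives:
  u_1 = (-3, 1, -3)
  u_2 = (16/19, 39/19, -3/19)
  u_3 = (-36/47, 18/47, 42/47)

Orthogonality check:
  u_2 · u_1 = 0 (should be 0)
  u_3 · u_1 = 0 (should be 0)
  u_3 · u_2 = 0 (should be 0)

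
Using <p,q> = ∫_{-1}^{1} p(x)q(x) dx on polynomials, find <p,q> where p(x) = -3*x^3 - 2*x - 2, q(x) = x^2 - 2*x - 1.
<p,q> = 116/15

Expand the product: p(x)·q(x) = -3*x^5 + 6*x^4 + x^3 + 2*x^2 + 6*x + 2.
∫_{-1}^{1} of each monomial x^k gives [2/(k+1) if k even, 0 if k odd]. Integrating term-by-term (or equivalently evaluating the antiderivative F(x) = -x^6/2 + 6*x^5/5 + x^4/4 + 2*x^3/3 + 3*x^2 + 2*x at the endpoints):
  F(1) − F(−1) = 397/60 − (-67/60) = 116/15.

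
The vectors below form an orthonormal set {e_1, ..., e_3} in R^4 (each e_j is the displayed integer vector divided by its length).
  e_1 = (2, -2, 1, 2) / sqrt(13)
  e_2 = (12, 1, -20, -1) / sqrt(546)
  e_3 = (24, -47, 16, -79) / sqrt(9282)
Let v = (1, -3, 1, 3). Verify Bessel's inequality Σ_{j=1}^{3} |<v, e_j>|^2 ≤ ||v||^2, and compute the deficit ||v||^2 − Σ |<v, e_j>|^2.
Σ |<v, e_j>|^2 = 3979/221; ||v||^2 = 20; deficit = 441/221

Write each e_j = u_j / sqrt(<u_j, u_j>) where u_j is the displayed integer vector. Then <v, e_j> = <v, u_j> / sqrt(<u_j, u_j>), so |<v, e_j>|^2 = <v, u_j>^2 / <u_j, u_j>.
Coefficients: <v, e_1> = 15/sqrt(13), <v, e_2> = -14/sqrt(546), <v, e_3> = -56/sqrt(9282).
Square and sum: Σ |<v, e_j>|^2 = 3979/221.
Compute ||v||^2 = v·v = 20.
Deficit = 20 − 3979/221 = 441/221 ≥ 0, confirming Bessel's inequality. (The deficit equals ||v − Σ <v,e_j> e_j||^2, the squared distance from v to span{e_j}.)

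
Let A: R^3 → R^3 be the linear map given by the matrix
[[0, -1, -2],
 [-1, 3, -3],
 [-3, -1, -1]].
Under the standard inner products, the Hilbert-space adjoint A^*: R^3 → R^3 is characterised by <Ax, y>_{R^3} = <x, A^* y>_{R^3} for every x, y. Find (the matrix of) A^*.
A^* = A^T =
[[0, -1, -3],
 [-1, 3, -1],
 [-2, -3, -1]]

For real matrices with standard dot products, the defining identity <Ax, y> = <x, A^* y> gives (Ax)^T y = x^T (A^*) y, i.e. x^T A^T y = x^T (A^*) y. Since this holds for all x, y, we must have A^* = A^T. Therefore
A^* =
[[0, -1, -3],
 [-1, 3, -1],
 [-2, -3, -1]].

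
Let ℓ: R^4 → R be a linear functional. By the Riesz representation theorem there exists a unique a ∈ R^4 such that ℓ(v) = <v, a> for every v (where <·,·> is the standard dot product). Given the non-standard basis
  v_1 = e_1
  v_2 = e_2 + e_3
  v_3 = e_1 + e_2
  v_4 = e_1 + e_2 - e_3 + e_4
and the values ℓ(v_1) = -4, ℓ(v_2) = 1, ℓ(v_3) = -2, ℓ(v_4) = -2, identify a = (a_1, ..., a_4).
a = (-4, 2, -1, -1)

Write a = (a_1, ..., a_4) in the standard basis. For each basis vector v_i, ℓ(v_i) = <v_i, a> is a linear equation in the a_j's. Collect the n equations into a matrix system V a = ℓ, where row i of V is v_i (expressed in the standard basis). Since V is invertible (lower-triangular with 1s on the diagonal, up to permutation), solve by back-substitution:
  V =
[[1, 0, 0, 0],
 [0, 1, 1, 0],
 [1, 1, 0, 0],
 [1, 1, -1, 1]]
  V a = (-4, 1, -2, -2)
Solving gives a = (-4, 2, -1, -1).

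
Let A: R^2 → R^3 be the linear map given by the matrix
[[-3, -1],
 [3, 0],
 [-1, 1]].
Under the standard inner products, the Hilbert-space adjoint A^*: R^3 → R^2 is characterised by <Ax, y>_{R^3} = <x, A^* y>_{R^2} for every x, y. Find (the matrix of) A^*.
A^* = A^T =
[[-3, 3, -1],
 [-1, 0, 1]]

For real matrices with standard dot products, the defining identity <Ax, y> = <x, A^* y> gives (Ax)^T y = x^T (A^*) y, i.e. x^T A^T y = x^T (A^*) y. Since this holds for all x, y, we must have A^* = A^T. Therefore
A^* =
[[-3, 3, -1],
 [-1, 0, 1]].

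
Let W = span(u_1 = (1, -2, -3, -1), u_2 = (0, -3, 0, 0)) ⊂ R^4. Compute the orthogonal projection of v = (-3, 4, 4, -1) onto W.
proj_W(v) = (-14/11, 4, 42/11, 14/11)

Set up U = [u_1 | ... | u_2] ∈ R^(4×2). The projector onto W = col(U) is P = U (U^T U)^(-1) U^T.
Compute U^T U =
  [15, 6]
  [6, 9],
and U^T v = (-22, -12).
Solve U^T U · c = U^T v for the coefficients: c = (-14/11, -16/33). The projection is proj_W(v) = U c.
Check: (v - proj_W(v)) · u_1 = 0  (should be 0).
Check: (v - proj_W(v)) · u_2 = 0  (should be 0).
Result: proj_W(v) = (-14/11, 4, 42/11, 14/11).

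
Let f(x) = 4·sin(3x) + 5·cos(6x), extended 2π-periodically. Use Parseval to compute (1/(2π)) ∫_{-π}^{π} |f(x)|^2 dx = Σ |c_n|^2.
Σ |c_n|^2 = 41/2

Expand |f|^2 and use orthogonality of {sin(nx), cos(mx)} on [-π, π]:
  ∫_{-π}^{π} sin(nx)^2 dx = π, ∫ cos(mx)^2 dx = π, and cross terms integrate to 0.
So ∫_{-π}^{π} f(x)^2 dx = 4^2 · π + 5^2 · π = (16 + 25)π.
Divide by 2π: (16 + 25)/2 = 41/2.
By Parseval, this equals Σ |c_n|^2.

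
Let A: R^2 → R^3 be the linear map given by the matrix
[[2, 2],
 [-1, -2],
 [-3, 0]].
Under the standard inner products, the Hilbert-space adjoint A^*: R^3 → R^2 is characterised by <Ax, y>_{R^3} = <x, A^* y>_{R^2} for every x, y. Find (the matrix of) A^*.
A^* = A^T =
[[2, -1, -3],
 [2, -2, 0]]

For real matrices with standard dot products, the defining identity <Ax, y> = <x, A^* y> gives (Ax)^T y = x^T (A^*) y, i.e. x^T A^T y = x^T (A^*) y. Since this holds for all x, y, we must have A^* = A^T. Therefore
A^* =
[[2, -1, -3],
 [2, -2, 0]].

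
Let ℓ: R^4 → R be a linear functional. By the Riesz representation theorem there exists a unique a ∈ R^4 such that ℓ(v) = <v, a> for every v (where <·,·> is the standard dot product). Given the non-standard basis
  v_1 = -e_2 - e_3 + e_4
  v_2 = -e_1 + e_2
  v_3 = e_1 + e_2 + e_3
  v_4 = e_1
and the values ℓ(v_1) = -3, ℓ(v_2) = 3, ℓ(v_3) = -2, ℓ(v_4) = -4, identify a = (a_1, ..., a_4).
a = (-4, -1, 3, -1)

Write a = (a_1, ..., a_4) in the standard basis. For each basis vector v_i, ℓ(v_i) = <v_i, a> is a linear equation in the a_j's. Collect the n equations into a matrix system V a = ℓ, where row i of V is v_i (expressed in the standard basis). Since V is invertible (lower-triangular with 1s on the diagonal, up to permutation), solve by back-substitution:
  V =
[[0, -1, -1, 1],
 [-1, 1, 0, 0],
 [1, 1, 1, 0],
 [1, 0, 0, 0]]
  V a = (-3, 3, -2, -4)
Solving gives a = (-4, -1, 3, -1).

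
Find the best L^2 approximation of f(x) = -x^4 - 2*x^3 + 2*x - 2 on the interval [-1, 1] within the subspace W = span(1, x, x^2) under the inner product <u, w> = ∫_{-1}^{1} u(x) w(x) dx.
g(x) = -6*x^2/7 + 4*x/5 - 67/35

The best approximation g ∈ W is the orthogonal projection of f onto W. Writing g = a_0 + a_1 x + a_2 x^2, the coefficients solve the normal equations G · a = b where
  G_{ij} = <φ_i, φ_j> and b_i = <f, φ_i>, with φ_0 = 1, φ_1 = x, φ_2 = x^2.
G =
  [2, 0, 2/3]
  [0, 2/3, 0]
  [2/3, 0, 2/5],
b = (-22/5, 8/15, -34/21).
Solving gives a_0 = -67/35, a_1 = 4/5, a_2 = -6/7, so
  g(x) = -6*x^2/7 + 4*x/5 - 67/35.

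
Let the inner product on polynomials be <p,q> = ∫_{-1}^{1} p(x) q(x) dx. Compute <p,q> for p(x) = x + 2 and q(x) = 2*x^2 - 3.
<p,q> = -28/3

Expand the product: p(x)·q(x) = 2*x^3 + 4*x^2 - 3*x - 6.
∫_{-1}^{1} of each monomial x^k gives [2/(k+1) if k even, 0 if k odd]. Integrating term-by-term (or equivalently evaluating the antiderivative F(x) = x^4/2 + 4*x^3/3 - 3*x^2/2 - 6*x at the endpoints):
  F(1) − F(−1) = -17/3 − (11/3) = -28/3.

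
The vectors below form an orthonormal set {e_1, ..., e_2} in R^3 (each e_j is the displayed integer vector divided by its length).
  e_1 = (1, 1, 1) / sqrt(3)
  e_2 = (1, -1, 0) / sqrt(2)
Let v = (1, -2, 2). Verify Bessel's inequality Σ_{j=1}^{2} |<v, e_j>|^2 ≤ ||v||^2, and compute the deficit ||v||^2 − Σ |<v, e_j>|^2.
Σ |<v, e_j>|^2 = 29/6; ||v||^2 = 9; deficit = 25/6

Write each e_j = u_j / sqrt(<u_j, u_j>) where u_j is the displayed integer vector. Then <v, e_j> = <v, u_j> / sqrt(<u_j, u_j>), so |<v, e_j>|^2 = <v, u_j>^2 / <u_j, u_j>.
Coefficients: <v, e_1> = 1/sqrt(3), <v, e_2> = 3/sqrt(2).
Square and sum: Σ |<v, e_j>|^2 = 29/6.
Compute ||v||^2 = v·v = 9.
Deficit = 9 − 29/6 = 25/6 ≥ 0, confirming Bessel's inequality. (The deficit equals ||v − Σ <v,e_j> e_j||^2, the squared distance from v to span{e_j}.)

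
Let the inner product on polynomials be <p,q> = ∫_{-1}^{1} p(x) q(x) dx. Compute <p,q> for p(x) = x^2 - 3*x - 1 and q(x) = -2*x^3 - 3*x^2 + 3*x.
<p,q> = -14/5

Expand the product: p(x)·q(x) = -2*x^5 + 3*x^4 + 14*x^3 - 6*x^2 - 3*x.
∫_{-1}^{1} of each monomial x^k gives [2/(k+1) if k even, 0 if k odd]. Integrating term-by-term (or equivalently evaluating the antiderivative F(x) = -x^6/3 + 3*x^5/5 + 7*x^4/2 - 2*x^3 - 3*x^2/2 at the endpoints):
  F(1) − F(−1) = 4/15 − (46/15) = -14/5.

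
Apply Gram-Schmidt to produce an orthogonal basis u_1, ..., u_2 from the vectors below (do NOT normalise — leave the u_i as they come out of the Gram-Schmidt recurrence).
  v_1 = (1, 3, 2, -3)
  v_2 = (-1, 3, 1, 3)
Orthogonal basis:
  u_1 = (1, 3, 2, -3)
  u_2 = (-24/23, 66/23, 21/23, 72/23)

Apply the Gram-Schmidt recurrence
  u_1 = v_1
  u_i = v_i − Σ_{j<i} ((v_i · u_j) / (u_j · u_j)) · u_j.

Step by step this gives:
  u_1 = (1, 3, 2, -3)
  u_2 = (-24/23, 66/23, 21/23, 72/23)

Orthogonality check:
  u_2 · u_1 = 0 (should be 0)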